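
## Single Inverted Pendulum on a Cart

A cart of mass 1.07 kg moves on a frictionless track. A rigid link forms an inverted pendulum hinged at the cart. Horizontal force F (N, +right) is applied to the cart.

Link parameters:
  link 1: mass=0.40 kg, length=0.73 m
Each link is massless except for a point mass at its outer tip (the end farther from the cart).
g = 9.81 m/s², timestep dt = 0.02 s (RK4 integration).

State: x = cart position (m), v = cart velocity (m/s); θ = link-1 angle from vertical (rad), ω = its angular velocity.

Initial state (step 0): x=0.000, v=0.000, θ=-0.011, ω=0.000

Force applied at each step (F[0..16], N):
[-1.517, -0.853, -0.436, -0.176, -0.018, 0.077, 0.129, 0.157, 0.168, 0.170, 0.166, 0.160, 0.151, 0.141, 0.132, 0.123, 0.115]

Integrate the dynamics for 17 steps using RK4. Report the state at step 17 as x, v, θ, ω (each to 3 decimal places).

apply F[0]=-1.517 → step 1: x=-0.000, v=-0.028, θ=-0.011, ω=0.035
apply F[1]=-0.853 → step 2: x=-0.001, v=-0.043, θ=-0.010, ω=0.053
apply F[2]=-0.436 → step 3: x=-0.002, v=-0.050, θ=-0.009, ω=0.061
apply F[3]=-0.176 → step 4: x=-0.003, v=-0.053, θ=-0.007, ω=0.062
apply F[4]=-0.018 → step 5: x=-0.004, v=-0.053, θ=-0.006, ω=0.060
apply F[5]=+0.077 → step 6: x=-0.005, v=-0.051, θ=-0.005, ω=0.056
apply F[6]=+0.129 → step 7: x=-0.006, v=-0.048, θ=-0.004, ω=0.051
apply F[7]=+0.157 → step 8: x=-0.007, v=-0.045, θ=-0.003, ω=0.046
apply F[8]=+0.168 → step 9: x=-0.008, v=-0.042, θ=-0.002, ω=0.041
apply F[9]=+0.170 → step 10: x=-0.009, v=-0.038, θ=-0.001, ω=0.036
apply F[10]=+0.166 → step 11: x=-0.009, v=-0.035, θ=-0.001, ω=0.031
apply F[11]=+0.160 → step 12: x=-0.010, v=-0.032, θ=-0.000, ω=0.027
apply F[12]=+0.151 → step 13: x=-0.011, v=-0.029, θ=0.000, ω=0.023
apply F[13]=+0.141 → step 14: x=-0.011, v=-0.027, θ=0.001, ω=0.020
apply F[14]=+0.132 → step 15: x=-0.012, v=-0.024, θ=0.001, ω=0.016
apply F[15]=+0.123 → step 16: x=-0.012, v=-0.022, θ=0.001, ω=0.014
apply F[16]=+0.115 → step 17: x=-0.013, v=-0.020, θ=0.002, ω=0.011

Answer: x=-0.013, v=-0.020, θ=0.002, ω=0.011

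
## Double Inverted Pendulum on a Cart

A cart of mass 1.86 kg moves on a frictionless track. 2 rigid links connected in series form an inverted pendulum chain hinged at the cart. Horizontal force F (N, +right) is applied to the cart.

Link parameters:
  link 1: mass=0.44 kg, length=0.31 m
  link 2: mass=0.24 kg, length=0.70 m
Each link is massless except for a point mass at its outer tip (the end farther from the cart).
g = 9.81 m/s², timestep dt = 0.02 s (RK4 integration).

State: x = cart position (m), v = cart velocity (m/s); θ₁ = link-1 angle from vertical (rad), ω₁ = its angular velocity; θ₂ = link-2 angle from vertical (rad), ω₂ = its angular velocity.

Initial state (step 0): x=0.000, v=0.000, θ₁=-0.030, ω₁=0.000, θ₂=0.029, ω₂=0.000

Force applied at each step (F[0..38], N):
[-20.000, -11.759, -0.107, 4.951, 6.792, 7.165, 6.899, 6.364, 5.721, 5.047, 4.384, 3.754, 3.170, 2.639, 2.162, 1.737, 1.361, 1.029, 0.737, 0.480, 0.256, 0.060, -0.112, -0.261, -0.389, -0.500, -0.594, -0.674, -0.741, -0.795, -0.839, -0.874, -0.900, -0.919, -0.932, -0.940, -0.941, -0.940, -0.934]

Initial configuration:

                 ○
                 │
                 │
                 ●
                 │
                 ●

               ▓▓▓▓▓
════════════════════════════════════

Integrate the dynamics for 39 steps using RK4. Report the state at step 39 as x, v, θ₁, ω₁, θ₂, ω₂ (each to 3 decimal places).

apply F[0]=-20.000 → step 1: x=-0.002, v=-0.213, θ₁=-0.024, ω₁=0.649, θ₂=0.029, ω₂=0.025
apply F[1]=-11.759 → step 2: x=-0.008, v=-0.338, θ₁=-0.007, ω₁=1.028, θ₂=0.030, ω₂=0.045
apply F[2]=-0.107 → step 3: x=-0.014, v=-0.340, θ₁=0.014, ω₁=1.026, θ₂=0.031, ω₂=0.056
apply F[3]=+4.951 → step 4: x=-0.021, v=-0.288, θ₁=0.033, ω₁=0.871, θ₂=0.032, ω₂=0.059
apply F[4]=+6.792 → step 5: x=-0.026, v=-0.218, θ₁=0.048, ω₁=0.674, θ₂=0.033, ω₂=0.056
apply F[5]=+7.165 → step 6: x=-0.029, v=-0.145, θ₁=0.060, ω₁=0.480, θ₂=0.034, ω₂=0.047
apply F[6]=+6.899 → step 7: x=-0.032, v=-0.075, θ₁=0.067, ω₁=0.306, θ₂=0.035, ω₂=0.034
apply F[7]=+6.364 → step 8: x=-0.032, v=-0.012, θ₁=0.072, ω₁=0.159, θ₂=0.036, ω₂=0.019
apply F[8]=+5.721 → step 9: x=-0.032, v=0.044, θ₁=0.074, ω₁=0.037, θ₂=0.036, ω₂=0.003
apply F[9]=+5.047 → step 10: x=-0.031, v=0.093, θ₁=0.074, ω₁=-0.060, θ₂=0.036, ω₂=-0.014
apply F[10]=+4.384 → step 11: x=-0.028, v=0.135, θ₁=0.072, ω₁=-0.135, θ₂=0.035, ω₂=-0.030
apply F[11]=+3.754 → step 12: x=-0.025, v=0.170, θ₁=0.069, ω₁=-0.192, θ₂=0.035, ω₂=-0.046
apply F[12]=+3.170 → step 13: x=-0.022, v=0.199, θ₁=0.064, ω₁=-0.233, θ₂=0.034, ω₂=-0.060
apply F[13]=+2.639 → step 14: x=-0.018, v=0.223, θ₁=0.059, ω₁=-0.261, θ₂=0.032, ω₂=-0.073
apply F[14]=+2.162 → step 15: x=-0.013, v=0.243, θ₁=0.054, ω₁=-0.278, θ₂=0.031, ω₂=-0.084
apply F[15]=+1.737 → step 16: x=-0.008, v=0.258, θ₁=0.048, ω₁=-0.286, θ₂=0.029, ω₂=-0.093
apply F[16]=+1.361 → step 17: x=-0.003, v=0.269, θ₁=0.043, ω₁=-0.288, θ₂=0.027, ω₂=-0.101
apply F[17]=+1.029 → step 18: x=0.003, v=0.277, θ₁=0.037, ω₁=-0.285, θ₂=0.025, ω₂=-0.107
apply F[18]=+0.737 → step 19: x=0.008, v=0.283, θ₁=0.031, ω₁=-0.277, θ₂=0.023, ω₂=-0.111
apply F[19]=+0.480 → step 20: x=0.014, v=0.286, θ₁=0.026, ω₁=-0.267, θ₂=0.020, ω₂=-0.114
apply F[20]=+0.256 → step 21: x=0.020, v=0.287, θ₁=0.021, ω₁=-0.254, θ₂=0.018, ω₂=-0.116
apply F[21]=+0.060 → step 22: x=0.026, v=0.286, θ₁=0.016, ω₁=-0.240, θ₂=0.016, ω₂=-0.116
apply F[22]=-0.112 → step 23: x=0.031, v=0.284, θ₁=0.011, ω₁=-0.225, θ₂=0.013, ω₂=-0.116
apply F[23]=-0.261 → step 24: x=0.037, v=0.281, θ₁=0.007, ω₁=-0.209, θ₂=0.011, ω₂=-0.114
apply F[24]=-0.389 → step 25: x=0.043, v=0.276, θ₁=0.003, ω₁=-0.193, θ₂=0.009, ω₂=-0.112
apply F[25]=-0.500 → step 26: x=0.048, v=0.271, θ₁=-0.001, ω₁=-0.178, θ₂=0.007, ω₂=-0.109
apply F[26]=-0.594 → step 27: x=0.053, v=0.264, θ₁=-0.004, ω₁=-0.162, θ₂=0.005, ω₂=-0.106
apply F[27]=-0.674 → step 28: x=0.059, v=0.258, θ₁=-0.007, ω₁=-0.147, θ₂=0.002, ω₂=-0.101
apply F[28]=-0.741 → step 29: x=0.064, v=0.250, θ₁=-0.010, ω₁=-0.133, θ₂=0.001, ω₂=-0.097
apply F[29]=-0.795 → step 30: x=0.069, v=0.243, θ₁=-0.013, ω₁=-0.119, θ₂=-0.001, ω₂=-0.092
apply F[30]=-0.839 → step 31: x=0.073, v=0.234, θ₁=-0.015, ω₁=-0.105, θ₂=-0.003, ω₂=-0.087
apply F[31]=-0.874 → step 32: x=0.078, v=0.226, θ₁=-0.017, ω₁=-0.093, θ₂=-0.005, ω₂=-0.082
apply F[32]=-0.900 → step 33: x=0.082, v=0.218, θ₁=-0.019, ω₁=-0.081, θ₂=-0.006, ω₂=-0.077
apply F[33]=-0.919 → step 34: x=0.087, v=0.209, θ₁=-0.020, ω₁=-0.070, θ₂=-0.008, ω₂=-0.072
apply F[34]=-0.932 → step 35: x=0.091, v=0.201, θ₁=-0.021, ω₁=-0.060, θ₂=-0.009, ω₂=-0.066
apply F[35]=-0.940 → step 36: x=0.095, v=0.192, θ₁=-0.023, ω₁=-0.051, θ₂=-0.011, ω₂=-0.061
apply F[36]=-0.941 → step 37: x=0.098, v=0.184, θ₁=-0.024, ω₁=-0.042, θ₂=-0.012, ω₂=-0.056
apply F[37]=-0.940 → step 38: x=0.102, v=0.175, θ₁=-0.024, ω₁=-0.034, θ₂=-0.013, ω₂=-0.051
apply F[38]=-0.934 → step 39: x=0.105, v=0.167, θ₁=-0.025, ω₁=-0.027, θ₂=-0.014, ω₂=-0.046

Answer: x=0.105, v=0.167, θ₁=-0.025, ω₁=-0.027, θ₂=-0.014, ω₂=-0.046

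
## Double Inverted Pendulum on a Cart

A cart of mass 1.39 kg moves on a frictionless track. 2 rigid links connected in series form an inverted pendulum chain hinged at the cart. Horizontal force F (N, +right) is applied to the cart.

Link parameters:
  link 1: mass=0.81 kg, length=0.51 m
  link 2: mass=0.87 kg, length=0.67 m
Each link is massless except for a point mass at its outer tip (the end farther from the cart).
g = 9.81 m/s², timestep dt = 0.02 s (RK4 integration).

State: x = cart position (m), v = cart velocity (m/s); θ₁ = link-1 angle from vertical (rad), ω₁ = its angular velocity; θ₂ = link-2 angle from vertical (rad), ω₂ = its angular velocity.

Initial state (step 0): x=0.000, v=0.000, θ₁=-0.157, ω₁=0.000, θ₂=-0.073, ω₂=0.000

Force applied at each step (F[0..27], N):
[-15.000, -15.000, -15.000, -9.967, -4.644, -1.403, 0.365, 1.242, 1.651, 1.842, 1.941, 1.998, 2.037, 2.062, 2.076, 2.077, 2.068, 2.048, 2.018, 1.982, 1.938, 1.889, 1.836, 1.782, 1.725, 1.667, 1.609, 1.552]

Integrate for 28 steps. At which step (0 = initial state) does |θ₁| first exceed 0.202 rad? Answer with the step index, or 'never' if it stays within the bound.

apply F[0]=-15.000 → step 1: x=-0.002, v=-0.175, θ₁=-0.155, ω₁=0.240, θ₂=-0.072, ω₂=0.057
apply F[1]=-15.000 → step 2: x=-0.007, v=-0.351, θ₁=-0.147, ω₁=0.487, θ₂=-0.071, ω₂=0.110
apply F[2]=-15.000 → step 3: x=-0.016, v=-0.530, θ₁=-0.135, ω₁=0.748, θ₂=-0.068, ω₂=0.158
apply F[3]=-9.967 → step 4: x=-0.028, v=-0.643, θ₁=-0.119, ω₁=0.893, θ₂=-0.065, ω₂=0.196
apply F[4]=-4.644 → step 5: x=-0.041, v=-0.684, θ₁=-0.101, ω₁=0.913, θ₂=-0.060, ω₂=0.224
apply F[5]=-1.403 → step 6: x=-0.054, v=-0.684, θ₁=-0.083, ω₁=0.864, θ₂=-0.056, ω₂=0.243
apply F[6]=+0.365 → step 7: x=-0.068, v=-0.662, θ₁=-0.066, ω₁=0.784, θ₂=-0.051, ω₂=0.255
apply F[7]=+1.242 → step 8: x=-0.081, v=-0.631, θ₁=-0.052, ω₁=0.696, θ₂=-0.045, ω₂=0.262
apply F[8]=+1.651 → step 9: x=-0.093, v=-0.596, θ₁=-0.039, ω₁=0.611, θ₂=-0.040, ω₂=0.263
apply F[9]=+1.842 → step 10: x=-0.105, v=-0.562, θ₁=-0.027, ω₁=0.533, θ₂=-0.035, ω₂=0.260
apply F[10]=+1.941 → step 11: x=-0.116, v=-0.529, θ₁=-0.017, ω₁=0.464, θ₂=-0.030, ω₂=0.254
apply F[11]=+1.998 → step 12: x=-0.126, v=-0.498, θ₁=-0.009, ω₁=0.403, θ₂=-0.025, ω₂=0.245
apply F[12]=+2.037 → step 13: x=-0.135, v=-0.467, θ₁=-0.001, ω₁=0.349, θ₂=-0.020, ω₂=0.235
apply F[13]=+2.062 → step 14: x=-0.145, v=-0.438, θ₁=0.005, ω₁=0.301, θ₂=-0.015, ω₂=0.223
apply F[14]=+2.076 → step 15: x=-0.153, v=-0.410, θ₁=0.011, ω₁=0.258, θ₂=-0.011, ω₂=0.210
apply F[15]=+2.077 → step 16: x=-0.161, v=-0.383, θ₁=0.016, ω₁=0.220, θ₂=-0.007, ω₂=0.196
apply F[16]=+2.068 → step 17: x=-0.168, v=-0.358, θ₁=0.020, ω₁=0.186, θ₂=-0.003, ω₂=0.182
apply F[17]=+2.048 → step 18: x=-0.175, v=-0.334, θ₁=0.023, ω₁=0.156, θ₂=0.000, ω₂=0.168
apply F[18]=+2.018 → step 19: x=-0.182, v=-0.310, θ₁=0.026, ω₁=0.130, θ₂=0.003, ω₂=0.154
apply F[19]=+1.982 → step 20: x=-0.188, v=-0.288, θ₁=0.028, ω₁=0.106, θ₂=0.006, ω₂=0.141
apply F[20]=+1.938 → step 21: x=-0.193, v=-0.267, θ₁=0.030, ω₁=0.086, θ₂=0.009, ω₂=0.127
apply F[21]=+1.889 → step 22: x=-0.198, v=-0.248, θ₁=0.032, ω₁=0.067, θ₂=0.011, ω₂=0.115
apply F[22]=+1.836 → step 23: x=-0.203, v=-0.229, θ₁=0.033, ω₁=0.051, θ₂=0.014, ω₂=0.103
apply F[23]=+1.782 → step 24: x=-0.208, v=-0.211, θ₁=0.034, ω₁=0.038, θ₂=0.016, ω₂=0.091
apply F[24]=+1.725 → step 25: x=-0.212, v=-0.195, θ₁=0.035, ω₁=0.025, θ₂=0.017, ω₂=0.080
apply F[25]=+1.667 → step 26: x=-0.215, v=-0.179, θ₁=0.035, ω₁=0.015, θ₂=0.019, ω₂=0.070
apply F[26]=+1.609 → step 27: x=-0.219, v=-0.164, θ₁=0.035, ω₁=0.006, θ₂=0.020, ω₂=0.061
apply F[27]=+1.552 → step 28: x=-0.222, v=-0.150, θ₁=0.035, ω₁=-0.002, θ₂=0.021, ω₂=0.052
max |θ₁| = 0.157 ≤ 0.202 over all 29 states.

Answer: never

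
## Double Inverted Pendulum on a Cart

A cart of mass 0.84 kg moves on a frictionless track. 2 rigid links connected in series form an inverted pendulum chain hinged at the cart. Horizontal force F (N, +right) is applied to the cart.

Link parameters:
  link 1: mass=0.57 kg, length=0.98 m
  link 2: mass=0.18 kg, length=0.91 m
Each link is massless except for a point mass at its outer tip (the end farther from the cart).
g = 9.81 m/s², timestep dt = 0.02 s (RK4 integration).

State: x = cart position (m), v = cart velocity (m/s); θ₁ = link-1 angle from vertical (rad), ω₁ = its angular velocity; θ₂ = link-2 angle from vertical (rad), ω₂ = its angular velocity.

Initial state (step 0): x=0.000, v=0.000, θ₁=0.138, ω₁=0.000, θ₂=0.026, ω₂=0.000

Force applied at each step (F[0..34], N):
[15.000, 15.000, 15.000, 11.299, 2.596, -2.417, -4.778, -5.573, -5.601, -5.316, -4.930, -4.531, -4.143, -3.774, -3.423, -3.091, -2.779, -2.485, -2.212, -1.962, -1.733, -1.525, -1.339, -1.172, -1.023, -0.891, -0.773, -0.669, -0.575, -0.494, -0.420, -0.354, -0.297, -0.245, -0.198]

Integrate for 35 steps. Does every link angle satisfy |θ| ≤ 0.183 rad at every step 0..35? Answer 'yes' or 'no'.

Answer: yes

Derivation:
apply F[0]=+15.000 → step 1: x=0.003, v=0.328, θ₁=0.135, ω₁=-0.296, θ₂=0.026, ω₂=-0.038
apply F[1]=+15.000 → step 2: x=0.013, v=0.658, θ₁=0.126, ω₁=-0.596, θ₂=0.024, ω₂=-0.074
apply F[2]=+15.000 → step 3: x=0.030, v=0.992, θ₁=0.111, ω₁=-0.903, θ₂=0.023, ω₂=-0.104
apply F[3]=+11.299 → step 4: x=0.052, v=1.243, θ₁=0.091, ω₁=-1.132, θ₂=0.020, ω₂=-0.128
apply F[4]=+2.596 → step 5: x=0.077, v=1.292, θ₁=0.068, ω₁=-1.163, θ₂=0.018, ω₂=-0.143
apply F[5]=-2.417 → step 6: x=0.102, v=1.226, θ₁=0.045, ω₁=-1.083, θ₂=0.015, ω₂=-0.152
apply F[6]=-4.778 → step 7: x=0.126, v=1.107, θ₁=0.025, ω₁=-0.953, θ₂=0.012, ω₂=-0.158
apply F[7]=-5.573 → step 8: x=0.147, v=0.972, θ₁=0.007, ω₁=-0.812, θ₂=0.008, ω₂=-0.159
apply F[8]=-5.601 → step 9: x=0.165, v=0.838, θ₁=-0.007, ω₁=-0.676, θ₂=0.005, ω₂=-0.157
apply F[9]=-5.316 → step 10: x=0.180, v=0.714, θ₁=-0.020, ω₁=-0.553, θ₂=0.002, ω₂=-0.153
apply F[10]=-4.930 → step 11: x=0.193, v=0.601, θ₁=-0.030, ω₁=-0.444, θ₂=-0.001, ω₂=-0.145
apply F[11]=-4.531 → step 12: x=0.204, v=0.499, θ₁=-0.038, ω₁=-0.349, θ₂=-0.004, ω₂=-0.137
apply F[12]=-4.143 → step 13: x=0.213, v=0.408, θ₁=-0.044, ω₁=-0.266, θ₂=-0.006, ω₂=-0.126
apply F[13]=-3.774 → step 14: x=0.221, v=0.326, θ₁=-0.048, ω₁=-0.195, θ₂=-0.009, ω₂=-0.115
apply F[14]=-3.423 → step 15: x=0.227, v=0.253, θ₁=-0.052, ω₁=-0.133, θ₂=-0.011, ω₂=-0.104
apply F[15]=-3.091 → step 16: x=0.231, v=0.189, θ₁=-0.054, ω₁=-0.081, θ₂=-0.013, ω₂=-0.092
apply F[16]=-2.779 → step 17: x=0.234, v=0.133, θ₁=-0.055, ω₁=-0.037, θ₂=-0.015, ω₂=-0.080
apply F[17]=-2.485 → step 18: x=0.236, v=0.083, θ₁=-0.055, ω₁=-0.000, θ₂=-0.016, ω₂=-0.069
apply F[18]=-2.212 → step 19: x=0.238, v=0.040, θ₁=-0.055, ω₁=0.030, θ₂=-0.017, ω₂=-0.058
apply F[19]=-1.962 → step 20: x=0.238, v=0.003, θ₁=-0.054, ω₁=0.055, θ₂=-0.018, ω₂=-0.047
apply F[20]=-1.733 → step 21: x=0.238, v=-0.028, θ₁=-0.053, ω₁=0.074, θ₂=-0.019, ω₂=-0.037
apply F[21]=-1.525 → step 22: x=0.237, v=-0.056, θ₁=-0.051, ω₁=0.089, θ₂=-0.020, ω₂=-0.028
apply F[22]=-1.339 → step 23: x=0.236, v=-0.079, θ₁=-0.049, ω₁=0.101, θ₂=-0.020, ω₂=-0.020
apply F[23]=-1.172 → step 24: x=0.234, v=-0.098, θ₁=-0.047, ω₁=0.109, θ₂=-0.021, ω₂=-0.012
apply F[24]=-1.023 → step 25: x=0.232, v=-0.114, θ₁=-0.045, ω₁=0.115, θ₂=-0.021, ω₂=-0.004
apply F[25]=-0.891 → step 26: x=0.229, v=-0.128, θ₁=-0.043, ω₁=0.118, θ₂=-0.021, ω₂=0.002
apply F[26]=-0.773 → step 27: x=0.227, v=-0.139, θ₁=-0.040, ω₁=0.120, θ₂=-0.021, ω₂=0.008
apply F[27]=-0.669 → step 28: x=0.224, v=-0.148, θ₁=-0.038, ω₁=0.120, θ₂=-0.021, ω₂=0.013
apply F[28]=-0.575 → step 29: x=0.221, v=-0.155, θ₁=-0.035, ω₁=0.119, θ₂=-0.020, ω₂=0.018
apply F[29]=-0.494 → step 30: x=0.218, v=-0.161, θ₁=-0.033, ω₁=0.118, θ₂=-0.020, ω₂=0.022
apply F[30]=-0.420 → step 31: x=0.214, v=-0.166, θ₁=-0.031, ω₁=0.115, θ₂=-0.019, ω₂=0.025
apply F[31]=-0.354 → step 32: x=0.211, v=-0.169, θ₁=-0.029, ω₁=0.112, θ₂=-0.019, ω₂=0.028
apply F[32]=-0.297 → step 33: x=0.208, v=-0.171, θ₁=-0.026, ω₁=0.108, θ₂=-0.018, ω₂=0.031
apply F[33]=-0.245 → step 34: x=0.204, v=-0.172, θ₁=-0.024, ω₁=0.104, θ₂=-0.018, ω₂=0.033
apply F[34]=-0.198 → step 35: x=0.201, v=-0.173, θ₁=-0.022, ω₁=0.099, θ₂=-0.017, ω₂=0.035
Max |angle| over trajectory = 0.138 rad; bound = 0.183 → within bound.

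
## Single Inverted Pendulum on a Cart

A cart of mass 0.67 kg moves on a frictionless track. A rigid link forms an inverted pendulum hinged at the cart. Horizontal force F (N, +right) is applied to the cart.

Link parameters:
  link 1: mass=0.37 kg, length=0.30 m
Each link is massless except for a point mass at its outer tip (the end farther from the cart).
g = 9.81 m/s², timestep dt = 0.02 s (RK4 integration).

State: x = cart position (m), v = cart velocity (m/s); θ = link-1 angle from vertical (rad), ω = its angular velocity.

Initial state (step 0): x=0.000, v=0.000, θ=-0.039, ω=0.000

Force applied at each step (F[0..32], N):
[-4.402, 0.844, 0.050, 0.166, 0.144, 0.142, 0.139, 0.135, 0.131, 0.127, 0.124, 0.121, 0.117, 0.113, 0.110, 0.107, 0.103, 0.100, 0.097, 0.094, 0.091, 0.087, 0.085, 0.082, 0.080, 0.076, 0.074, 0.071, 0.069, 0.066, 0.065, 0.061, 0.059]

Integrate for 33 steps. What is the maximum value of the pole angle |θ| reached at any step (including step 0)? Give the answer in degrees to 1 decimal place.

Answer: 2.2°

Derivation:
apply F[0]=-4.402 → step 1: x=-0.001, v=-0.127, θ=-0.035, ω=0.399
apply F[1]=+0.844 → step 2: x=-0.004, v=-0.099, θ=-0.028, ω=0.283
apply F[2]=+0.050 → step 3: x=-0.005, v=-0.094, θ=-0.023, ω=0.253
apply F[3]=+0.166 → step 4: x=-0.007, v=-0.087, θ=-0.018, ω=0.215
apply F[4]=+0.144 → step 5: x=-0.009, v=-0.081, θ=-0.014, ω=0.185
apply F[5]=+0.142 → step 6: x=-0.011, v=-0.076, θ=-0.011, ω=0.158
apply F[6]=+0.139 → step 7: x=-0.012, v=-0.070, θ=-0.008, ω=0.135
apply F[7]=+0.135 → step 8: x=-0.013, v=-0.066, θ=-0.005, ω=0.115
apply F[8]=+0.131 → step 9: x=-0.015, v=-0.061, θ=-0.003, ω=0.097
apply F[9]=+0.127 → step 10: x=-0.016, v=-0.057, θ=-0.001, ω=0.082
apply F[10]=+0.124 → step 11: x=-0.017, v=-0.054, θ=0.000, ω=0.069
apply F[11]=+0.121 → step 12: x=-0.018, v=-0.050, θ=0.001, ω=0.058
apply F[12]=+0.117 → step 13: x=-0.019, v=-0.047, θ=0.002, ω=0.048
apply F[13]=+0.113 → step 14: x=-0.020, v=-0.044, θ=0.003, ω=0.040
apply F[14]=+0.110 → step 15: x=-0.021, v=-0.041, θ=0.004, ω=0.033
apply F[15]=+0.107 → step 16: x=-0.021, v=-0.038, θ=0.005, ω=0.026
apply F[16]=+0.103 → step 17: x=-0.022, v=-0.036, θ=0.005, ω=0.021
apply F[17]=+0.100 → step 18: x=-0.023, v=-0.033, θ=0.005, ω=0.017
apply F[18]=+0.097 → step 19: x=-0.024, v=-0.031, θ=0.006, ω=0.013
apply F[19]=+0.094 → step 20: x=-0.024, v=-0.029, θ=0.006, ω=0.009
apply F[20]=+0.091 → step 21: x=-0.025, v=-0.027, θ=0.006, ω=0.006
apply F[21]=+0.087 → step 22: x=-0.025, v=-0.025, θ=0.006, ω=0.004
apply F[22]=+0.085 → step 23: x=-0.026, v=-0.023, θ=0.006, ω=0.002
apply F[23]=+0.082 → step 24: x=-0.026, v=-0.021, θ=0.006, ω=-0.000
apply F[24]=+0.080 → step 25: x=-0.026, v=-0.019, θ=0.006, ω=-0.002
apply F[25]=+0.076 → step 26: x=-0.027, v=-0.018, θ=0.006, ω=-0.003
apply F[26]=+0.074 → step 27: x=-0.027, v=-0.016, θ=0.006, ω=-0.004
apply F[27]=+0.071 → step 28: x=-0.028, v=-0.015, θ=0.006, ω=-0.005
apply F[28]=+0.069 → step 29: x=-0.028, v=-0.013, θ=0.006, ω=-0.005
apply F[29]=+0.066 → step 30: x=-0.028, v=-0.012, θ=0.006, ω=-0.006
apply F[30]=+0.065 → step 31: x=-0.028, v=-0.011, θ=0.006, ω=-0.007
apply F[31]=+0.061 → step 32: x=-0.028, v=-0.009, θ=0.006, ω=-0.007
apply F[32]=+0.059 → step 33: x=-0.029, v=-0.008, θ=0.005, ω=-0.007
Max |angle| over trajectory = 0.039 rad = 2.2°.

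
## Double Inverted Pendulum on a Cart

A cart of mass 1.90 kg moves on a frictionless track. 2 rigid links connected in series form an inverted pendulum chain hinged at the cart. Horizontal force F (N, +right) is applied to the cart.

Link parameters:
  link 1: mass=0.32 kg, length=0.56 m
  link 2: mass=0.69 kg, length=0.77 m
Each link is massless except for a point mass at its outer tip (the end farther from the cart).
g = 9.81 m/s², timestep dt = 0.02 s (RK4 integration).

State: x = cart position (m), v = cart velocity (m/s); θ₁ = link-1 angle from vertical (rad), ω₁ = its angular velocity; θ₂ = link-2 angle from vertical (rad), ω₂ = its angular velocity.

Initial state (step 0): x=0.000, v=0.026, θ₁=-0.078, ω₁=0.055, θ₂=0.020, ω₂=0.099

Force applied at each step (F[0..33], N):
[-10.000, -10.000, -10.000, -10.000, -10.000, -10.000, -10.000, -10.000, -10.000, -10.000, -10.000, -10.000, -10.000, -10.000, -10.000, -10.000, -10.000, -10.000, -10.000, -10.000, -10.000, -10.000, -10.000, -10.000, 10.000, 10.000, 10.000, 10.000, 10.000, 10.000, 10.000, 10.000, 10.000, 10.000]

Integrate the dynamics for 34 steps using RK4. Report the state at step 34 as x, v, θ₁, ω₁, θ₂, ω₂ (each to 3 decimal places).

apply F[0]=-10.000 → step 1: x=-0.000, v=-0.071, θ₁=-0.076, ω₁=0.126, θ₂=0.023, ω₂=0.179
apply F[1]=-10.000 → step 2: x=-0.003, v=-0.169, θ₁=-0.073, ω₁=0.198, θ₂=0.027, ω₂=0.260
apply F[2]=-10.000 → step 3: x=-0.007, v=-0.266, θ₁=-0.068, ω₁=0.272, θ₂=0.033, ω₂=0.341
apply F[3]=-10.000 → step 4: x=-0.014, v=-0.365, θ₁=-0.062, ω₁=0.349, θ₂=0.041, ω₂=0.422
apply F[4]=-10.000 → step 5: x=-0.022, v=-0.464, θ₁=-0.054, ω₁=0.429, θ₂=0.050, ω₂=0.504
apply F[5]=-10.000 → step 6: x=-0.032, v=-0.564, θ₁=-0.045, ω₁=0.515, θ₂=0.061, ω₂=0.586
apply F[6]=-10.000 → step 7: x=-0.044, v=-0.666, θ₁=-0.034, ω₁=0.606, θ₂=0.074, ω₂=0.668
apply F[7]=-10.000 → step 8: x=-0.059, v=-0.768, θ₁=-0.021, ω₁=0.705, θ₂=0.088, ω₂=0.749
apply F[8]=-10.000 → step 9: x=-0.075, v=-0.872, θ₁=-0.005, ω₁=0.812, θ₂=0.103, ω₂=0.829
apply F[9]=-10.000 → step 10: x=-0.094, v=-0.978, θ₁=0.012, ω₁=0.931, θ₂=0.121, ω₂=0.907
apply F[10]=-10.000 → step 11: x=-0.114, v=-1.085, θ₁=0.032, ω₁=1.061, θ₂=0.140, ω₂=0.982
apply F[11]=-10.000 → step 12: x=-0.137, v=-1.194, θ₁=0.055, ω₁=1.207, θ₂=0.160, ω₂=1.053
apply F[12]=-10.000 → step 13: x=-0.162, v=-1.305, θ₁=0.080, ω₁=1.369, θ₂=0.182, ω₂=1.119
apply F[13]=-10.000 → step 14: x=-0.189, v=-1.417, θ₁=0.109, ω₁=1.550, θ₂=0.205, ω₂=1.177
apply F[14]=-10.000 → step 15: x=-0.219, v=-1.531, θ₁=0.142, ω₁=1.752, θ₂=0.229, ω₂=1.226
apply F[15]=-10.000 → step 16: x=-0.250, v=-1.647, θ₁=0.180, ω₁=1.977, θ₂=0.254, ω₂=1.265
apply F[16]=-10.000 → step 17: x=-0.285, v=-1.763, θ₁=0.222, ω₁=2.226, θ₂=0.279, ω₂=1.293
apply F[17]=-10.000 → step 18: x=-0.321, v=-1.878, θ₁=0.269, ω₁=2.497, θ₂=0.305, ω₂=1.309
apply F[18]=-10.000 → step 19: x=-0.360, v=-1.992, θ₁=0.322, ω₁=2.789, θ₂=0.332, ω₂=1.315
apply F[19]=-10.000 → step 20: x=-0.401, v=-2.103, θ₁=0.381, ω₁=3.096, θ₂=0.358, ω₂=1.315
apply F[20]=-10.000 → step 21: x=-0.444, v=-2.209, θ₁=0.446, ω₁=3.407, θ₂=0.384, ω₂=1.315
apply F[21]=-10.000 → step 22: x=-0.489, v=-2.306, θ₁=0.517, ω₁=3.711, θ₂=0.411, ω₂=1.326
apply F[22]=-10.000 → step 23: x=-0.536, v=-2.394, θ₁=0.594, ω₁=3.992, θ₂=0.437, ω₂=1.360
apply F[23]=-10.000 → step 24: x=-0.585, v=-2.471, θ₁=0.676, ω₁=4.240, θ₂=0.465, ω₂=1.428
apply F[24]=+10.000 → step 25: x=-0.633, v=-2.363, θ₁=0.762, ω₁=4.312, θ₂=0.494, ω₂=1.434
apply F[25]=+10.000 → step 26: x=-0.679, v=-2.252, θ₁=0.849, ω₁=4.400, θ₂=0.523, ω₂=1.452
apply F[26]=+10.000 → step 27: x=-0.723, v=-2.137, θ₁=0.938, ω₁=4.500, θ₂=0.552, ω₂=1.486
apply F[27]=+10.000 → step 28: x=-0.765, v=-2.017, θ₁=1.029, ω₁=4.607, θ₂=0.582, ω₂=1.542
apply F[28]=+10.000 → step 29: x=-0.804, v=-1.891, θ₁=1.122, ω₁=4.719, θ₂=0.614, ω₂=1.624
apply F[29]=+10.000 → step 30: x=-0.840, v=-1.760, θ₁=1.218, ω₁=4.832, θ₂=0.648, ω₂=1.736
apply F[30]=+10.000 → step 31: x=-0.874, v=-1.623, θ₁=1.315, ω₁=4.946, θ₂=0.684, ω₂=1.882
apply F[31]=+10.000 → step 32: x=-0.905, v=-1.480, θ₁=1.415, ω₁=5.056, θ₂=0.723, ω₂=2.065
apply F[32]=+10.000 → step 33: x=-0.933, v=-1.331, θ₁=1.518, ω₁=5.159, θ₂=0.767, ω₂=2.290
apply F[33]=+10.000 → step 34: x=-0.958, v=-1.176, θ₁=1.622, ω₁=5.252, θ₂=0.815, ω₂=2.558

Answer: x=-0.958, v=-1.176, θ₁=1.622, ω₁=5.252, θ₂=0.815, ω₂=2.558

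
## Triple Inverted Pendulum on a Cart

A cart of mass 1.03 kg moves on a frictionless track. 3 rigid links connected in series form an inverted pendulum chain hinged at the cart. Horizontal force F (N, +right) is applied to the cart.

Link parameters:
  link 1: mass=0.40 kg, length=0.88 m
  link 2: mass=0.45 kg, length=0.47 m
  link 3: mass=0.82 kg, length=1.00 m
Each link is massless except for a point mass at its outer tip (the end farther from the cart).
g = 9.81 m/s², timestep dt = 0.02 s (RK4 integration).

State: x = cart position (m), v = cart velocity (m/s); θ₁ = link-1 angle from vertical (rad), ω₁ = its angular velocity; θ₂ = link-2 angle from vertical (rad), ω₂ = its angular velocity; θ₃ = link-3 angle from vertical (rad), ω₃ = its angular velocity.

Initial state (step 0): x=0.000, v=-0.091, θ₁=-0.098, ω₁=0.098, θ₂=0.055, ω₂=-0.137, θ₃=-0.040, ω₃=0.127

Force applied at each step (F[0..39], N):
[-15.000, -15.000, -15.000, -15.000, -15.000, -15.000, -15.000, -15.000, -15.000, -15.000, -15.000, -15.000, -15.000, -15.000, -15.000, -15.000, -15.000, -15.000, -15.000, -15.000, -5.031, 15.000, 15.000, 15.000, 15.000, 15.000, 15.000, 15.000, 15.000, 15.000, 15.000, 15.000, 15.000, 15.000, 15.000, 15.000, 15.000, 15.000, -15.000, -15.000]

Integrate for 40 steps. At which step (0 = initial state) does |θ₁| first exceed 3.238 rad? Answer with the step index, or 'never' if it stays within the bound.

apply F[0]=-15.000 → step 1: x=-0.004, v=-0.351, θ₁=-0.094, ω₁=0.262, θ₂=0.056, ω₂=0.206, θ₃=-0.038, ω₃=0.074
apply F[1]=-15.000 → step 2: x=-0.014, v=-0.612, θ₁=-0.087, ω₁=0.432, θ₂=0.063, ω₂=0.544, θ₃=-0.037, ω₃=0.021
apply F[2]=-15.000 → step 3: x=-0.029, v=-0.878, θ₁=-0.077, ω₁=0.612, θ₂=0.077, ω₂=0.879, θ₃=-0.037, ω₃=-0.035
apply F[3]=-15.000 → step 4: x=-0.049, v=-1.149, θ₁=-0.063, ω₁=0.804, θ₂=0.098, ω₂=1.214, θ₃=-0.038, ω₃=-0.096
apply F[4]=-15.000 → step 5: x=-0.075, v=-1.426, θ₁=-0.045, ω₁=1.014, θ₂=0.126, ω₂=1.544, θ₃=-0.041, ω₃=-0.163
apply F[5]=-15.000 → step 6: x=-0.106, v=-1.709, θ₁=-0.022, ω₁=1.245, θ₂=0.160, ω₂=1.857, θ₃=-0.045, ω₃=-0.231
apply F[6]=-15.000 → step 7: x=-0.143, v=-1.998, θ₁=0.005, ω₁=1.502, θ₂=0.200, ω₂=2.138, θ₃=-0.050, ω₃=-0.296
apply F[7]=-15.000 → step 8: x=-0.186, v=-2.292, θ₁=0.038, ω₁=1.789, θ₂=0.245, ω₂=2.365, θ₃=-0.057, ω₃=-0.351
apply F[8]=-15.000 → step 9: x=-0.235, v=-2.589, θ₁=0.077, ω₁=2.108, θ₂=0.294, ω₂=2.514, θ₃=-0.064, ω₃=-0.386
apply F[9]=-15.000 → step 10: x=-0.290, v=-2.883, θ₁=0.123, ω₁=2.458, θ₂=0.345, ω₂=2.566, θ₃=-0.072, ω₃=-0.393
apply F[10]=-15.000 → step 11: x=-0.350, v=-3.172, θ₁=0.175, ω₁=2.834, θ₂=0.396, ω₂=2.507, θ₃=-0.080, ω₃=-0.364
apply F[11]=-15.000 → step 12: x=-0.417, v=-3.448, θ₁=0.236, ω₁=3.227, θ₂=0.445, ω₂=2.335, θ₃=-0.086, ω₃=-0.293
apply F[12]=-15.000 → step 13: x=-0.488, v=-3.704, θ₁=0.305, ω₁=3.623, θ₂=0.489, ω₂=2.056, θ₃=-0.091, ω₃=-0.173
apply F[13]=-15.000 → step 14: x=-0.565, v=-3.932, θ₁=0.381, ω₁=4.006, θ₂=0.526, ω₂=1.692, θ₃=-0.093, ω₃=-0.002
apply F[14]=-15.000 → step 15: x=-0.645, v=-4.123, θ₁=0.465, ω₁=4.352, θ₂=0.556, ω₂=1.284, θ₃=-0.091, ω₃=0.223
apply F[15]=-15.000 → step 16: x=-0.729, v=-4.270, θ₁=0.555, ω₁=4.640, θ₂=0.578, ω₂=0.890, θ₃=-0.084, ω₃=0.497
apply F[16]=-15.000 → step 17: x=-0.816, v=-4.372, θ₁=0.650, ω₁=4.851, θ₂=0.592, ω₂=0.578, θ₃=-0.071, ω₃=0.808
apply F[17]=-15.000 → step 18: x=-0.904, v=-4.434, θ₁=0.748, ω₁=4.979, θ₂=0.602, ω₂=0.403, θ₃=-0.051, ω₃=1.136
apply F[18]=-15.000 → step 19: x=-0.993, v=-4.467, θ₁=0.848, ω₁=5.033, θ₂=0.609, ω₂=0.394, θ₃=-0.025, ω₃=1.462
apply F[19]=-15.000 → step 20: x=-1.082, v=-4.483, θ₁=0.949, ω₁=5.028, θ₂=0.619, ω₂=0.549, θ₃=0.007, ω₃=1.771
apply F[20]=-5.031 → step 21: x=-1.171, v=-4.373, θ₁=1.049, ω₁=4.973, θ₂=0.631, ω₂=0.748, θ₃=0.045, ω₃=1.983
apply F[21]=+15.000 → step 22: x=-1.255, v=-4.031, θ₁=1.148, ω₁=4.933, θ₂=0.646, ω₂=0.757, θ₃=0.085, ω₃=2.042
apply F[22]=+15.000 → step 23: x=-1.332, v=-3.690, θ₁=1.247, ω₁=4.931, θ₂=0.662, ω₂=0.785, θ₃=0.126, ω₃=2.096
apply F[23]=+15.000 → step 24: x=-1.403, v=-3.346, θ₁=1.345, ω₁=4.962, θ₂=0.678, ω₂=0.837, θ₃=0.169, ω₃=2.148
apply F[24]=+15.000 → step 25: x=-1.466, v=-2.997, θ₁=1.445, ω₁=5.021, θ₂=0.696, ω₂=0.924, θ₃=0.212, ω₃=2.199
apply F[25]=+15.000 → step 26: x=-1.522, v=-2.639, θ₁=1.546, ω₁=5.108, θ₂=0.715, ω₂=1.057, θ₃=0.257, ω₃=2.252
apply F[26]=+15.000 → step 27: x=-1.571, v=-2.271, θ₁=1.650, ω₁=5.220, θ₂=0.738, ω₂=1.250, θ₃=0.302, ω₃=2.306
apply F[27]=+15.000 → step 28: x=-1.613, v=-1.892, θ₁=1.755, ω₁=5.357, θ₂=0.766, ω₂=1.517, θ₃=0.349, ω₃=2.362
apply F[28]=+15.000 → step 29: x=-1.647, v=-1.498, θ₁=1.864, ω₁=5.517, θ₂=0.800, ω₂=1.873, θ₃=0.397, ω₃=2.421
apply F[29]=+15.000 → step 30: x=-1.673, v=-1.090, θ₁=1.976, ω₁=5.699, θ₂=0.841, ω₂=2.336, θ₃=0.446, ω₃=2.484
apply F[30]=+15.000 → step 31: x=-1.691, v=-0.667, θ₁=2.092, ω₁=5.897, θ₂=0.894, ω₂=2.926, θ₃=0.496, ω₃=2.555
apply F[31]=+15.000 → step 32: x=-1.700, v=-0.228, θ₁=2.212, ω₁=6.102, θ₂=0.959, ω₂=3.660, θ₃=0.548, ω₃=2.638
apply F[32]=+15.000 → step 33: x=-1.700, v=0.223, θ₁=2.336, ω₁=6.295, θ₂=1.041, ω₂=4.551, θ₃=0.602, ω₃=2.742
apply F[33]=+15.000 → step 34: x=-1.691, v=0.682, θ₁=2.464, ω₁=6.447, θ₂=1.143, ω₂=5.601, θ₃=0.658, ω₃=2.880
apply F[34]=+15.000 → step 35: x=-1.672, v=1.140, θ₁=2.594, ω₁=6.514, θ₂=1.266, ω₂=6.789, θ₃=0.718, ω₃=3.073
apply F[35]=+15.000 → step 36: x=-1.645, v=1.583, θ₁=2.723, ω₁=6.445, θ₂=1.415, ω₂=8.065, θ₃=0.782, ω₃=3.352
apply F[36]=+15.000 → step 37: x=-1.609, v=2.002, θ₁=2.850, ω₁=6.188, θ₂=1.589, ω₂=9.350, θ₃=0.852, ω₃=3.754
apply F[37]=+15.000 → step 38: x=-1.565, v=2.385, θ₁=2.969, ω₁=5.711, θ₂=1.788, ω₂=10.557, θ₃=0.933, ω₃=4.319
apply F[38]=-15.000 → step 39: x=-1.520, v=2.146, θ₁=3.070, ω₁=4.352, θ₂=2.011, ω₂=11.632, θ₃=1.027, ω₃=5.091
apply F[39]=-15.000 → step 40: x=-1.480, v=1.869, θ₁=3.143, ω₁=2.871, θ₂=2.250, ω₂=12.240, θ₃=1.138, ω₃=6.052
max |θ₁| = 3.143 ≤ 3.238 over all 41 states.

Answer: never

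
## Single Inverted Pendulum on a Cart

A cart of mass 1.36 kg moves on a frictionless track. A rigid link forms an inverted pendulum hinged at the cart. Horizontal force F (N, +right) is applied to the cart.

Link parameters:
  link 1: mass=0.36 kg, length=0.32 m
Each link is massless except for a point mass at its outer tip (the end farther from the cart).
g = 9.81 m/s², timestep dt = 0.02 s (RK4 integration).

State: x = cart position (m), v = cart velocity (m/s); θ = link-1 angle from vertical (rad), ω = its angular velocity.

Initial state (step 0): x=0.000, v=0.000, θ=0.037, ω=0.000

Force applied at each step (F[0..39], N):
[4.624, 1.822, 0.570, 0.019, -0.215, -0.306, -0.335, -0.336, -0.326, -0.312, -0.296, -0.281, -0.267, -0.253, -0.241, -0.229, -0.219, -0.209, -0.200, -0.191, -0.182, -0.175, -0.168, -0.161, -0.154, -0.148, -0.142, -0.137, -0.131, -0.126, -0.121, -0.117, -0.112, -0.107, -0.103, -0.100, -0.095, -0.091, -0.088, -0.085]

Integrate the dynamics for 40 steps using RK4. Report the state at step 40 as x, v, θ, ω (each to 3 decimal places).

Answer: x=0.032, v=0.003, θ=-0.005, ω=0.008

Derivation:
apply F[0]=+4.624 → step 1: x=0.001, v=0.066, θ=0.035, ω=-0.184
apply F[1]=+1.822 → step 2: x=0.002, v=0.091, θ=0.031, ω=-0.242
apply F[2]=+0.570 → step 3: x=0.004, v=0.098, θ=0.026, ω=-0.246
apply F[3]=+0.019 → step 4: x=0.006, v=0.097, θ=0.021, ω=-0.229
apply F[4]=-0.215 → step 5: x=0.008, v=0.093, θ=0.017, ω=-0.204
apply F[5]=-0.306 → step 6: x=0.010, v=0.088, θ=0.013, ω=-0.178
apply F[6]=-0.335 → step 7: x=0.011, v=0.082, θ=0.010, ω=-0.154
apply F[7]=-0.336 → step 8: x=0.013, v=0.077, θ=0.007, ω=-0.132
apply F[8]=-0.326 → step 9: x=0.015, v=0.072, θ=0.005, ω=-0.113
apply F[9]=-0.312 → step 10: x=0.016, v=0.067, θ=0.002, ω=-0.096
apply F[10]=-0.296 → step 11: x=0.017, v=0.063, θ=0.001, ω=-0.081
apply F[11]=-0.281 → step 12: x=0.018, v=0.058, θ=-0.001, ω=-0.068
apply F[12]=-0.267 → step 13: x=0.020, v=0.055, θ=-0.002, ω=-0.057
apply F[13]=-0.253 → step 14: x=0.021, v=0.051, θ=-0.003, ω=-0.047
apply F[14]=-0.241 → step 15: x=0.022, v=0.048, θ=-0.004, ω=-0.039
apply F[15]=-0.229 → step 16: x=0.023, v=0.044, θ=-0.005, ω=-0.032
apply F[16]=-0.219 → step 17: x=0.023, v=0.041, θ=-0.005, ω=-0.026
apply F[17]=-0.209 → step 18: x=0.024, v=0.039, θ=-0.006, ω=-0.020
apply F[18]=-0.200 → step 19: x=0.025, v=0.036, θ=-0.006, ω=-0.016
apply F[19]=-0.191 → step 20: x=0.026, v=0.034, θ=-0.006, ω=-0.012
apply F[20]=-0.182 → step 21: x=0.026, v=0.031, θ=-0.007, ω=-0.009
apply F[21]=-0.175 → step 22: x=0.027, v=0.029, θ=-0.007, ω=-0.006
apply F[22]=-0.168 → step 23: x=0.027, v=0.027, θ=-0.007, ω=-0.003
apply F[23]=-0.161 → step 24: x=0.028, v=0.025, θ=-0.007, ω=-0.001
apply F[24]=-0.154 → step 25: x=0.028, v=0.023, θ=-0.007, ω=0.001
apply F[25]=-0.148 → step 26: x=0.029, v=0.021, θ=-0.007, ω=0.002
apply F[26]=-0.142 → step 27: x=0.029, v=0.019, θ=-0.007, ω=0.003
apply F[27]=-0.137 → step 28: x=0.030, v=0.018, θ=-0.007, ω=0.004
apply F[28]=-0.131 → step 29: x=0.030, v=0.016, θ=-0.007, ω=0.005
apply F[29]=-0.126 → step 30: x=0.030, v=0.015, θ=-0.006, ω=0.006
apply F[30]=-0.121 → step 31: x=0.031, v=0.013, θ=-0.006, ω=0.007
apply F[31]=-0.117 → step 32: x=0.031, v=0.012, θ=-0.006, ω=0.007
apply F[32]=-0.112 → step 33: x=0.031, v=0.010, θ=-0.006, ω=0.008
apply F[33]=-0.107 → step 34: x=0.031, v=0.009, θ=-0.006, ω=0.008
apply F[34]=-0.103 → step 35: x=0.031, v=0.008, θ=-0.006, ω=0.008
apply F[35]=-0.100 → step 36: x=0.032, v=0.007, θ=-0.006, ω=0.008
apply F[36]=-0.095 → step 37: x=0.032, v=0.006, θ=-0.005, ω=0.008
apply F[37]=-0.091 → step 38: x=0.032, v=0.005, θ=-0.005, ω=0.008
apply F[38]=-0.088 → step 39: x=0.032, v=0.004, θ=-0.005, ω=0.008
apply F[39]=-0.085 → step 40: x=0.032, v=0.003, θ=-0.005, ω=0.008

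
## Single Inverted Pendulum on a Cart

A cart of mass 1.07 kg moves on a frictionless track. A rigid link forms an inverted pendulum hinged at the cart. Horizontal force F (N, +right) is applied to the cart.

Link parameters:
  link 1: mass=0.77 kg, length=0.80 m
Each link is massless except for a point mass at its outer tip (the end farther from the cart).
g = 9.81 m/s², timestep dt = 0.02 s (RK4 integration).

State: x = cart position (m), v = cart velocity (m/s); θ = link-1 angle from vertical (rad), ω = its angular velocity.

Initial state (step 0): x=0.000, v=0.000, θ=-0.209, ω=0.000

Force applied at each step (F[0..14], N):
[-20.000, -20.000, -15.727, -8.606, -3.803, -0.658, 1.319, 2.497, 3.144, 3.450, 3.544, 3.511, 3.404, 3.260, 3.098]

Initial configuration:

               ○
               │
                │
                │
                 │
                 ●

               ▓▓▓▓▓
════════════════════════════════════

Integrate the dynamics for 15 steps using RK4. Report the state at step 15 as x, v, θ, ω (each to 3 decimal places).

apply F[0]=-20.000 → step 1: x=-0.003, v=-0.335, θ=-0.205, ω=0.359
apply F[1]=-20.000 → step 2: x=-0.013, v=-0.672, θ=-0.195, ω=0.724
apply F[2]=-15.727 → step 3: x=-0.029, v=-0.936, θ=-0.177, ω=1.002
apply F[3]=-8.606 → step 4: x=-0.050, v=-1.073, θ=-0.156, ω=1.130
apply F[4]=-3.803 → step 5: x=-0.072, v=-1.125, θ=-0.133, ω=1.159
apply F[5]=-0.658 → step 6: x=-0.094, v=-1.122, θ=-0.110, ω=1.126
apply F[6]=+1.319 → step 7: x=-0.116, v=-1.085, θ=-0.089, ω=1.056
apply F[7]=+2.497 → step 8: x=-0.137, v=-1.029, θ=-0.068, ω=0.966
apply F[8]=+3.144 → step 9: x=-0.157, v=-0.963, θ=-0.050, ω=0.869
apply F[9]=+3.450 → step 10: x=-0.176, v=-0.893, θ=-0.034, ω=0.771
apply F[10]=+3.544 → step 11: x=-0.193, v=-0.823, θ=-0.019, ω=0.678
apply F[11]=+3.511 → step 12: x=-0.209, v=-0.756, θ=-0.006, ω=0.591
apply F[12]=+3.404 → step 13: x=-0.223, v=-0.692, θ=0.005, ω=0.511
apply F[13]=+3.260 → step 14: x=-0.236, v=-0.632, θ=0.014, ω=0.438
apply F[14]=+3.098 → step 15: x=-0.248, v=-0.577, θ=0.022, ω=0.374

Answer: x=-0.248, v=-0.577, θ=0.022, ω=0.374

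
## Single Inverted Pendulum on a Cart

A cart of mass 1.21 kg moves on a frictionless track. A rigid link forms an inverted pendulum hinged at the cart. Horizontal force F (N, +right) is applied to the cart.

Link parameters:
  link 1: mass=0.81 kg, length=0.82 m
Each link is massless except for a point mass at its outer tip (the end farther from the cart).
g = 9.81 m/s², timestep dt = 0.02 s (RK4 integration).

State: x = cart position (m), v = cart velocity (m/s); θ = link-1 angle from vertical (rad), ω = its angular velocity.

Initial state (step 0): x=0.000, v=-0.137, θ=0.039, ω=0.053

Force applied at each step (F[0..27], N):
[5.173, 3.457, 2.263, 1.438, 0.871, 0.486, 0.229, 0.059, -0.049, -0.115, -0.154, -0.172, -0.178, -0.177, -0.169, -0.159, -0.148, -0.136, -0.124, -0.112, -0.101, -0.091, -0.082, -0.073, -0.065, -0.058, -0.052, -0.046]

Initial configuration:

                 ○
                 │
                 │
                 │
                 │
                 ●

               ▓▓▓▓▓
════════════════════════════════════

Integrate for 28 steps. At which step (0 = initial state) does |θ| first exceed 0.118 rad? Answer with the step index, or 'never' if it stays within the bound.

apply F[0]=+5.173 → step 1: x=-0.002, v=-0.057, θ=0.039, ω=-0.035
apply F[1]=+3.457 → step 2: x=-0.003, v=-0.005, θ=0.038, ω=-0.090
apply F[2]=+2.263 → step 3: x=-0.002, v=0.028, θ=0.036, ω=-0.120
apply F[3]=+1.438 → step 4: x=-0.002, v=0.047, θ=0.033, ω=-0.136
apply F[4]=+0.871 → step 5: x=-0.001, v=0.057, θ=0.031, ω=-0.140
apply F[5]=+0.486 → step 6: x=0.001, v=0.061, θ=0.028, ω=-0.139
apply F[6]=+0.229 → step 7: x=0.002, v=0.062, θ=0.025, ω=-0.133
apply F[7]=+0.059 → step 8: x=0.003, v=0.060, θ=0.022, ω=-0.124
apply F[8]=-0.049 → step 9: x=0.004, v=0.056, θ=0.020, ω=-0.115
apply F[9]=-0.115 → step 10: x=0.005, v=0.052, θ=0.018, ω=-0.105
apply F[10]=-0.154 → step 11: x=0.006, v=0.047, θ=0.016, ω=-0.095
apply F[11]=-0.172 → step 12: x=0.007, v=0.042, θ=0.014, ω=-0.086
apply F[12]=-0.178 → step 13: x=0.008, v=0.037, θ=0.012, ω=-0.077
apply F[13]=-0.177 → step 14: x=0.009, v=0.033, θ=0.011, ω=-0.069
apply F[14]=-0.169 → step 15: x=0.009, v=0.029, θ=0.010, ω=-0.061
apply F[15]=-0.159 → step 16: x=0.010, v=0.025, θ=0.009, ω=-0.054
apply F[16]=-0.148 → step 17: x=0.010, v=0.022, θ=0.007, ω=-0.048
apply F[17]=-0.136 → step 18: x=0.011, v=0.018, θ=0.007, ω=-0.043
apply F[18]=-0.124 → step 19: x=0.011, v=0.016, θ=0.006, ω=-0.038
apply F[19]=-0.112 → step 20: x=0.011, v=0.013, θ=0.005, ω=-0.033
apply F[20]=-0.101 → step 21: x=0.012, v=0.011, θ=0.004, ω=-0.029
apply F[21]=-0.091 → step 22: x=0.012, v=0.009, θ=0.004, ω=-0.026
apply F[22]=-0.082 → step 23: x=0.012, v=0.007, θ=0.003, ω=-0.023
apply F[23]=-0.073 → step 24: x=0.012, v=0.005, θ=0.003, ω=-0.020
apply F[24]=-0.065 → step 25: x=0.012, v=0.004, θ=0.003, ω=-0.017
apply F[25]=-0.058 → step 26: x=0.012, v=0.002, θ=0.002, ω=-0.015
apply F[26]=-0.052 → step 27: x=0.012, v=0.001, θ=0.002, ω=-0.013
apply F[27]=-0.046 → step 28: x=0.012, v=0.000, θ=0.002, ω=-0.012
max |θ| = 0.039 ≤ 0.118 over all 29 states.

Answer: never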